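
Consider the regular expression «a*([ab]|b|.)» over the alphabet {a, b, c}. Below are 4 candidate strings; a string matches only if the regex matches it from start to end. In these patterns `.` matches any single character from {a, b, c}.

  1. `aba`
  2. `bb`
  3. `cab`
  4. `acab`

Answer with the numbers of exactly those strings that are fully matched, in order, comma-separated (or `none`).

none

1 → no match
2 → no match
3 → no match
4 → no match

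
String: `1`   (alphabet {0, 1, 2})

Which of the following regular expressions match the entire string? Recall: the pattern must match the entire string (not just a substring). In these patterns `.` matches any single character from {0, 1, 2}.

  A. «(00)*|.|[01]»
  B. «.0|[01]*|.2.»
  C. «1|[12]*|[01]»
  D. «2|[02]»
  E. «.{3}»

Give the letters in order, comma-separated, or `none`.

A → match
B → match
C → match
D → no match
E → no match

A, B, C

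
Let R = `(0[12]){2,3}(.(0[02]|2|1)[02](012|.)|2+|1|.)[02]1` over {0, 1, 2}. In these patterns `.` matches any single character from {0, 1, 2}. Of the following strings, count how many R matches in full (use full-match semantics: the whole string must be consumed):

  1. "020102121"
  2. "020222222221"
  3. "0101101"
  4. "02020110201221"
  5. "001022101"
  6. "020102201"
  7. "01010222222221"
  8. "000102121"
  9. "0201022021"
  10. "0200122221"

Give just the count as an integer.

1 → match
2 → match
3 → match
4 → no match
5 → no match
6 → match
7 → match
8 → no match
9 → match
10 → no match
Total matched: 6

6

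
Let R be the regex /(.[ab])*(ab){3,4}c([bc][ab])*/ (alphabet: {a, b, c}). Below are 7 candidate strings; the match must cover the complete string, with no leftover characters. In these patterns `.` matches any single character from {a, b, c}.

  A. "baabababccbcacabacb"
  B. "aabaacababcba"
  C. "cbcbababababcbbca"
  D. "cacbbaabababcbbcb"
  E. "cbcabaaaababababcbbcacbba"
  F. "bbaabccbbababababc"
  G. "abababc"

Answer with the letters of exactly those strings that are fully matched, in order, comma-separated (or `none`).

A, C, D, E, G

A → match
B → no match
C → match
D → match
E → match
F → no match
G → match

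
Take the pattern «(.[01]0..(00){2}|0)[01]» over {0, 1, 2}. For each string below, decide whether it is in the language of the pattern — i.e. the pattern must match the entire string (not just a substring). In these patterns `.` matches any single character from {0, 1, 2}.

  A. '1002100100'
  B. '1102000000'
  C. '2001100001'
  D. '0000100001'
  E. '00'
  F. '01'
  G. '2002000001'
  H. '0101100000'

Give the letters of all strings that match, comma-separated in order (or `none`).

B, C, D, E, F, G, H

A → no match
B → match
C → match
D → match
E → match
F → match
G → match
H → match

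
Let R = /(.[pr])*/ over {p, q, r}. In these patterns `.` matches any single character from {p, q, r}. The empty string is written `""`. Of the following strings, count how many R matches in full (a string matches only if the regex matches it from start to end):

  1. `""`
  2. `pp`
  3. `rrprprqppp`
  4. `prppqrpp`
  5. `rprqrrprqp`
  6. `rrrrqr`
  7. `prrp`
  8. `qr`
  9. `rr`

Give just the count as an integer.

1 → match
2 → match
3 → match
4 → match
5 → no match
6 → match
7 → match
8 → match
9 → match
Total matched: 8

8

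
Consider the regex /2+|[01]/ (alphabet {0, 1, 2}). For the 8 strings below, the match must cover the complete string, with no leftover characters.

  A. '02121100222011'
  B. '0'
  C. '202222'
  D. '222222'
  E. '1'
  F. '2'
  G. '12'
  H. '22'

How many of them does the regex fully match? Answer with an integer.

5

A → no match
B → match
C → no match
D → match
E → match
F → match
G → no match
H → match
Total matched: 5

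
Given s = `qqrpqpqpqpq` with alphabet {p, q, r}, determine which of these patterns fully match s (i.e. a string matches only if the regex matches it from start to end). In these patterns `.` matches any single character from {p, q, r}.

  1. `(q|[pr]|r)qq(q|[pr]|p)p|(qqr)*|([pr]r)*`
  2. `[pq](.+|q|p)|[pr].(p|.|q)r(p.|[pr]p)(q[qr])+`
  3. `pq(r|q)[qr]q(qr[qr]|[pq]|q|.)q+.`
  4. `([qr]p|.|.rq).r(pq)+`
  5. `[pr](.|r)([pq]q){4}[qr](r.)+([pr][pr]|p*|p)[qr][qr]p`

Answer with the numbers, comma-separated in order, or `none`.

2, 4

1 → no match
2 → match
3 → no match — must start with `pq`
4 → match
5 → no match — must end with `p`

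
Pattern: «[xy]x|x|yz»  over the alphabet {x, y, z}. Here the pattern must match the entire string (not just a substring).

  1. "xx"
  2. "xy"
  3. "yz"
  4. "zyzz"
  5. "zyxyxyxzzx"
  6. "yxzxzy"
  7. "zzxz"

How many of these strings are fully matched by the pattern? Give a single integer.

1. "xx" → match
2. "xy" → no match
3. "yz" → match
4. "zyzz" → no match
5. "zyxyxyxzzx" → no match
6. "yxzxzy" → no match
7. "zzxz" → no match
Total matched: 2

2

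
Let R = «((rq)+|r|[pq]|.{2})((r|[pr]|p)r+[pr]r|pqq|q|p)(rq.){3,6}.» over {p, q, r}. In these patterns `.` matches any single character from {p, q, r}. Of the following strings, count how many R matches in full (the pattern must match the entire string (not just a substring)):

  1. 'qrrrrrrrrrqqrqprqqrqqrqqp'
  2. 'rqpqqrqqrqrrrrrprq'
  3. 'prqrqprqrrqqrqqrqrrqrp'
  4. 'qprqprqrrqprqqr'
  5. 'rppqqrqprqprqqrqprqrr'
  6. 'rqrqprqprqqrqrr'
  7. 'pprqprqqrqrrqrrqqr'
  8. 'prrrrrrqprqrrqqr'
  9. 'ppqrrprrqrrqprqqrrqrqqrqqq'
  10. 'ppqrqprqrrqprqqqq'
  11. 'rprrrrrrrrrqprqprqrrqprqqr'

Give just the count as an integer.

8

1 → match
2 → no match
3 → match
4 → match
5 → match
6 → match
7 → match
8 → match
9 → no match
10 → no match
11 → match
Total matched: 8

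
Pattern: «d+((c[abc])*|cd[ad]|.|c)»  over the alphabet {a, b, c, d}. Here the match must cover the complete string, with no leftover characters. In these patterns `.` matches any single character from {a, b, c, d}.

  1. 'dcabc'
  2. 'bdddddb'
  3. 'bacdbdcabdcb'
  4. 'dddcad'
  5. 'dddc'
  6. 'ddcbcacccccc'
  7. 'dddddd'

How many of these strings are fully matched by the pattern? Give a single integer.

1 → no match
2 → no match — must start with 'd'
3 → no match — must start with 'd'
4 → no match
5 → match
6 → match
7 → match
Total matched: 3

3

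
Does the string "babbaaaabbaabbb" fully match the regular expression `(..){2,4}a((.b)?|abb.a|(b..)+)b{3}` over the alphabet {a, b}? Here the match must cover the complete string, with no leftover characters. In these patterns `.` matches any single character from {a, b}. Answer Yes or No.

Yes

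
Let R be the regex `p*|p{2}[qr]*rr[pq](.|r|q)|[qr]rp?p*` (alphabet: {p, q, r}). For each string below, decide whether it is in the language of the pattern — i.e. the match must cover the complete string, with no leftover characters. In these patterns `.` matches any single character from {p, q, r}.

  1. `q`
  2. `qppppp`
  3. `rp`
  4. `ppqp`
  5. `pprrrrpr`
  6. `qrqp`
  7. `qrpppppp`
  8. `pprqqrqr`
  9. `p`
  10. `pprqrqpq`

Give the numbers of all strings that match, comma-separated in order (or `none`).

5, 7, 9

1 → no match
2 → no match
3 → no match
4 → no match
5 → match
6 → no match
7 → match
8 → no match
9 → match
10 → no match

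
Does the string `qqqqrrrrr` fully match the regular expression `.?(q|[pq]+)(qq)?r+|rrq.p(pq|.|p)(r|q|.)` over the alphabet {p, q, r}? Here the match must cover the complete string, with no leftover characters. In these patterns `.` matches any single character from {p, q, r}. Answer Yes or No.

Yes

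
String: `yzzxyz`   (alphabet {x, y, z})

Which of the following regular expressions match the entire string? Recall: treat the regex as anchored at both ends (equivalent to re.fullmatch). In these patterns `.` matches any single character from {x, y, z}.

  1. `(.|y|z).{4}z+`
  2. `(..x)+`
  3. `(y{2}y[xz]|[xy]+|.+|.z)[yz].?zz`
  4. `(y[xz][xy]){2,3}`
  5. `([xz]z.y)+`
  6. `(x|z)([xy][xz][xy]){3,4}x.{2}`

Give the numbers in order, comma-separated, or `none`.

1 → match
2 → no match — must end with `x`
3 → no match — must end with `zz`
4 → no match
5 → no match — must end with `y`
6 → no match

1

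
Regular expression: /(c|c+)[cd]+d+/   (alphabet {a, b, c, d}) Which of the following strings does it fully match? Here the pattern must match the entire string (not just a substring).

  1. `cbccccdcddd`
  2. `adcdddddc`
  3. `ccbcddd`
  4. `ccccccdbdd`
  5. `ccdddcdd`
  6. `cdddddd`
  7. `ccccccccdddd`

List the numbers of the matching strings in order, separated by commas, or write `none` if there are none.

5, 6, 7

1 → no match
2 → no match — must start with `c`
3 → no match
4 → no match
5 → match
6 → match
7 → match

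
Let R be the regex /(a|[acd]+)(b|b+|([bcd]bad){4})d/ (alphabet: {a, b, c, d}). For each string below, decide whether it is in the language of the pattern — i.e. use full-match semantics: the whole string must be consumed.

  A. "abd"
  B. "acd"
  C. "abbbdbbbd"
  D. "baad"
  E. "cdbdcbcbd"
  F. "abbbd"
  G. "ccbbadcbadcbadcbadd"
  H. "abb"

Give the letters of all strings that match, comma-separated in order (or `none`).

A, F, G

A. "abd" → match
B. "acd" → no match
C. "abbbdbbbd" → no match
D. "baad" → no match
E. "cdbdcbcbd" → no match
F. "abbbd" → match
G → match
H. "abb" → no match — must end with "d"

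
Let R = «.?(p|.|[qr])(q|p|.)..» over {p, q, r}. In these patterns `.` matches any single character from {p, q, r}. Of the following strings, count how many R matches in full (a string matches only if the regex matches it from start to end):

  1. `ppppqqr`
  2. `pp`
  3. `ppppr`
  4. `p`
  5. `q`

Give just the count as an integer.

1 → no match
2 → no match
3 → match
4 → no match
5 → no match
Total matched: 1

1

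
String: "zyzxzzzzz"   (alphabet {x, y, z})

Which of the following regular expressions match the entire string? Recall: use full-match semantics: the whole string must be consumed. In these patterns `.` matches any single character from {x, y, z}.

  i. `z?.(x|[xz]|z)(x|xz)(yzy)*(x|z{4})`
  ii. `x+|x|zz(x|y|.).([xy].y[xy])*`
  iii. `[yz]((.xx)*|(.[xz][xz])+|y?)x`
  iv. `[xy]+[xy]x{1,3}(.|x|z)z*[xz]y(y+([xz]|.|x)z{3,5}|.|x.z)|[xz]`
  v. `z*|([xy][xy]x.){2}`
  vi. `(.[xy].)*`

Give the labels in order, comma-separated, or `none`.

i

i → match
ii → no match
iii → no match — must end with "x"
iv → no match
v → no match
vi → no match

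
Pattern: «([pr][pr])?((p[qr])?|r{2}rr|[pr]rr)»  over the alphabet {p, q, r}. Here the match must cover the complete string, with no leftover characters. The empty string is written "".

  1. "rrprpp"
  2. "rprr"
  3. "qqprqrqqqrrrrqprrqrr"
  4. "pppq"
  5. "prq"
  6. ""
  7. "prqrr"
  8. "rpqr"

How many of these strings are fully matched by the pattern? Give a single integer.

1 → no match
2 → no match
3 → no match
4 → match
5 → no match
6 → match
7 → no match
8 → no match
Total matched: 2

2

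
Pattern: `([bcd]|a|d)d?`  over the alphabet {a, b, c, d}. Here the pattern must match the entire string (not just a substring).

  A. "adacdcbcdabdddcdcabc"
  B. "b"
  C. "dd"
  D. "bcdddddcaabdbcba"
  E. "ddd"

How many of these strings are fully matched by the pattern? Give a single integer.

A → no match
B → match
C → match
D → no match
E → no match
Total matched: 2

2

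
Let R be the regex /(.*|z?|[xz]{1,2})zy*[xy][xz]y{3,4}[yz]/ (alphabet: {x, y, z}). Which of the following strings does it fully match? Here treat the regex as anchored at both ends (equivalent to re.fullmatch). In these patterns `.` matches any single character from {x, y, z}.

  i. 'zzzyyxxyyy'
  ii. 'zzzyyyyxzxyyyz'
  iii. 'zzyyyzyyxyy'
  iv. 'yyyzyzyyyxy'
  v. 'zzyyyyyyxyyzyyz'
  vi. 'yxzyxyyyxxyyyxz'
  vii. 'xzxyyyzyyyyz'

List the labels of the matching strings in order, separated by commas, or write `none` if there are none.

none

i → no match
ii → no match
iii → no match
iv → no match
v → no match
vi → no match
vii → no match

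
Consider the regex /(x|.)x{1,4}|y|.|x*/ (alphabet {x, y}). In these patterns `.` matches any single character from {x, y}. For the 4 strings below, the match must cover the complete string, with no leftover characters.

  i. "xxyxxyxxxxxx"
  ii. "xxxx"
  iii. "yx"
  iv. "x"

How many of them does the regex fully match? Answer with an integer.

3

i. "xxyxxyxxxxxx" → no match
ii. "xxxx" → match
iii. "yx" → match
iv. "x" → match
Total matched: 3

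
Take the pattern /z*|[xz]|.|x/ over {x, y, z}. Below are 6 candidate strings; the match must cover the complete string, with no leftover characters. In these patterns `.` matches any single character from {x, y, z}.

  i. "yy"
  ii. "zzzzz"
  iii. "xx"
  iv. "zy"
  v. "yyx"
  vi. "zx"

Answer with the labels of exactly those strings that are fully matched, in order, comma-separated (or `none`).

ii

i. "yy" → no match
ii. "zzzzz" → match
iii. "xx" → no match
iv. "zy" → no match
v. "yyx" → no match
vi. "zx" → no match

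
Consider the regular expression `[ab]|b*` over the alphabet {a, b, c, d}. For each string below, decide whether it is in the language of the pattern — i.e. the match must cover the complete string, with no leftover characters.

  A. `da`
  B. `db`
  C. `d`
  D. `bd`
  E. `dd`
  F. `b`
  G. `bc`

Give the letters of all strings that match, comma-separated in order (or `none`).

F

A → no match
B → no match
C → no match
D → no match
E → no match
F → match
G → no match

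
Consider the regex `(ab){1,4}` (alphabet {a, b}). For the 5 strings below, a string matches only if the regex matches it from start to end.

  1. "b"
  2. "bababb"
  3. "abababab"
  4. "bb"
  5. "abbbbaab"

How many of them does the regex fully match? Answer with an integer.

1

1 → no match — must start with "ab"
2 → no match — must start with "ab"
3 → match
4 → no match — must start with "ab"
5 → no match
Total matched: 1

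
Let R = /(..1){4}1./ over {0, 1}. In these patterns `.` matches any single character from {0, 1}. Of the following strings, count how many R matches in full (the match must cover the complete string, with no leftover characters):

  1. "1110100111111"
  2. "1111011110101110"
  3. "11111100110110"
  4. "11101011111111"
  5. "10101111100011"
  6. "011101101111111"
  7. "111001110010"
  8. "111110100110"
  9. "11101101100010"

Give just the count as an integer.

1 → no match
2 → no match
3 → match
4 → no match
5 → no match
6 → no match
7 → no match
8 → no match
9 → no match
Total matched: 1

1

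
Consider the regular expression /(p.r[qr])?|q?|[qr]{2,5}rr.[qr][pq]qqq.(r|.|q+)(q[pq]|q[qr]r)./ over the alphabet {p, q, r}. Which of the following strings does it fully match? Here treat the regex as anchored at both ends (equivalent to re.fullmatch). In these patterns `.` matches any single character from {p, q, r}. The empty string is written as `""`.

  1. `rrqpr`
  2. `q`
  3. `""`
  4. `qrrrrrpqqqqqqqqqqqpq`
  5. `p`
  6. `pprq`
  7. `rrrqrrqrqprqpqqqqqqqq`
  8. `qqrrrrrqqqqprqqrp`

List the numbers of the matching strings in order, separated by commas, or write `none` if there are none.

2, 3, 4, 6, 8

1. `rrqpr` → no match
2. `q` → match
3. `""` → match
4 → match
5. `p` → no match
6. `pprq` → match
7 → no match
8 → match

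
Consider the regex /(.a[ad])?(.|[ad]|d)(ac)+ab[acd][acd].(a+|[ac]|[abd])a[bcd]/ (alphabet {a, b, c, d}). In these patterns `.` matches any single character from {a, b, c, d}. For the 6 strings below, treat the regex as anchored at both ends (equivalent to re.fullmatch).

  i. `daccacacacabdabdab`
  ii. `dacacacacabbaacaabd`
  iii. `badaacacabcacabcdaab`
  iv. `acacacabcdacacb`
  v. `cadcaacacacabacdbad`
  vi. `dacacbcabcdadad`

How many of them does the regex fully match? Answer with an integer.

0

i → no match
ii → no match
iii → no match
iv → no match
v → no match
vi → no match
Total matched: 0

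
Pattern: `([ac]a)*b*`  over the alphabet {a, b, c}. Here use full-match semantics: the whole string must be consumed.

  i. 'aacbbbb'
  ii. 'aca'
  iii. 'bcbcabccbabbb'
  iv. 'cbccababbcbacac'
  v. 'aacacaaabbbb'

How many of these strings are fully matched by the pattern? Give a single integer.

1

i → no match
ii → no match
iii → no match
iv → no match
v → match
Total matched: 1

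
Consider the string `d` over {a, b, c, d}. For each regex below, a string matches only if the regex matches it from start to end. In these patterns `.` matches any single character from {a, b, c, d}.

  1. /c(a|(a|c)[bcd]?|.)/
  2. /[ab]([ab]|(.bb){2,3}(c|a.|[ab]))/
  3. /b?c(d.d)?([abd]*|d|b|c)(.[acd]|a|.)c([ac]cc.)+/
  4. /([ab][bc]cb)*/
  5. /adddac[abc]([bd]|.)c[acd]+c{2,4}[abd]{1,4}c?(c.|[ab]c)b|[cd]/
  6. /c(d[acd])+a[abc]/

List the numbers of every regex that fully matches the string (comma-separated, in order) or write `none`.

1 → no match — must start with `c`
2 → no match
3 → no match
4 → no match
5 → match
6 → no match — must start with `cd`

5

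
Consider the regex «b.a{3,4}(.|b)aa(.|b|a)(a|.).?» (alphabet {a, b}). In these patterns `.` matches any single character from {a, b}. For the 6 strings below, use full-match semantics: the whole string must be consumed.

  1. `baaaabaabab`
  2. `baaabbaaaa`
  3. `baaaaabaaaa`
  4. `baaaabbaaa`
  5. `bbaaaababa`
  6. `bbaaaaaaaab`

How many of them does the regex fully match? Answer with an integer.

3

1 → match
2 → no match
3 → match
4 → no match
5 → no match
6 → match
Total matched: 3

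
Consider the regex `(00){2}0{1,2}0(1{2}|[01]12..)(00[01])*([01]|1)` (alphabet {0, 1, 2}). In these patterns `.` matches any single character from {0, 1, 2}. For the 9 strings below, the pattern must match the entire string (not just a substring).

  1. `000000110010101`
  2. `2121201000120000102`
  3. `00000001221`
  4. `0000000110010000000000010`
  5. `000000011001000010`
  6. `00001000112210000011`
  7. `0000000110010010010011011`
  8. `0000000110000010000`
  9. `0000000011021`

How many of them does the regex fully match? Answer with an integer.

2

1 → no match
2 → no match — must start with `00`
3 → no match
4 → match
5 → no match
6 → no match
7 → no match
8 → match
9 → no match
Total matched: 2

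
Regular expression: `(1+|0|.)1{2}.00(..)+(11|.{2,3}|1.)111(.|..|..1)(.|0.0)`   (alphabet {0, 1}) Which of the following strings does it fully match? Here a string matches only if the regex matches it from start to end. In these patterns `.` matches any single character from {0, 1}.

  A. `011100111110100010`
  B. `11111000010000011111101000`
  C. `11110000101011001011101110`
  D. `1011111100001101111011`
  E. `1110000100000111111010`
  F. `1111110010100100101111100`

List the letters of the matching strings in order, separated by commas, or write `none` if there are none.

A → no match
B → match
C → no match
D → no match
E → match
F → match

B, E, F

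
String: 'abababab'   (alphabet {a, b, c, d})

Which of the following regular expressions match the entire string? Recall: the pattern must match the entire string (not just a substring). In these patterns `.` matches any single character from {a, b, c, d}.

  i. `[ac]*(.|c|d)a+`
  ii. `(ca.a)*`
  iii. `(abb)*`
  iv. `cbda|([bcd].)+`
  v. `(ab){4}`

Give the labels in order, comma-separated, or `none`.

i → no match — must end with 'a'
ii → no match
iii → no match
iv → no match
v → match

v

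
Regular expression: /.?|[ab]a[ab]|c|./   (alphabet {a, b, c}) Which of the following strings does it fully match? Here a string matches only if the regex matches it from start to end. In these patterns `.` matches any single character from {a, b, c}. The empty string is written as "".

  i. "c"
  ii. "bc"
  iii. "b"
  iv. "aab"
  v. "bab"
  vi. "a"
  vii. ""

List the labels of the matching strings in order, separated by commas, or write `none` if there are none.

i → match
ii → no match
iii → match
iv → match
v → match
vi → match
vii → match

i, iii, iv, v, vi, vii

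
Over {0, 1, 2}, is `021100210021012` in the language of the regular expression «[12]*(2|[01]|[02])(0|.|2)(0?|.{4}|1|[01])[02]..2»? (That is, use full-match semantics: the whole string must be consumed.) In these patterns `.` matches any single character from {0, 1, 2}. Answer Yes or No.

No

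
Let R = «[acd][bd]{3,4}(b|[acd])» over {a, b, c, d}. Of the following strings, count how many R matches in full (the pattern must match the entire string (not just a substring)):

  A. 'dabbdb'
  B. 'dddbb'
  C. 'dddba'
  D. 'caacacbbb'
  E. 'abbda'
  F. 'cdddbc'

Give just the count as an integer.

4

A. 'dabbdb' → no match
B. 'dddbb' → match
C. 'dddba' → match
D. 'caacacbbb' → no match
E. 'abbda' → match
F. 'cdddbc' → match
Total matched: 4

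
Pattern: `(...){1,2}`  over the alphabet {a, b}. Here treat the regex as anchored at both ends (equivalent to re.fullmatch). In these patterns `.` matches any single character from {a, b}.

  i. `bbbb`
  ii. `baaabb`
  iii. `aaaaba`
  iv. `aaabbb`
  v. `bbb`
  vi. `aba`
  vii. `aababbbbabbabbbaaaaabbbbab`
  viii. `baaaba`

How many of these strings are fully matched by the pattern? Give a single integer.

6

i. `bbbb` → no match
ii. `baaabb` → match
iii. `aaaaba` → match
iv. `aaabbb` → match
v. `bbb` → match
vi. `aba` → match
vii → no match
viii. `baaaba` → match
Total matched: 6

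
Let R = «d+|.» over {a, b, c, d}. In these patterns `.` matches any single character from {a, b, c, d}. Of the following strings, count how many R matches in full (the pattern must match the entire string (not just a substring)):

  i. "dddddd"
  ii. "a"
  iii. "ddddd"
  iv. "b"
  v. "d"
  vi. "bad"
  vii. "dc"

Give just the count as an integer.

i → match
ii → match
iii → match
iv → match
v → match
vi → no match
vii → no match
Total matched: 5

5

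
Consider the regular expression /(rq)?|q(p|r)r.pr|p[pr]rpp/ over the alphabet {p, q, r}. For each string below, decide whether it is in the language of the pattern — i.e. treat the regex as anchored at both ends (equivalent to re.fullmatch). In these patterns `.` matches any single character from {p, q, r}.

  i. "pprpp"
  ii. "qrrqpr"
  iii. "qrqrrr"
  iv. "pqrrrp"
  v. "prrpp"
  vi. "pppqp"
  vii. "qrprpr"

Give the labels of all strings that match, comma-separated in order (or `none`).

i. "pprpp" → match
ii. "qrrqpr" → match
iii. "qrqrrr" → no match
iv. "pqrrrp" → no match
v. "prrpp" → match
vi. "pppqp" → no match
vii. "qrprpr" → no match

i, ii, v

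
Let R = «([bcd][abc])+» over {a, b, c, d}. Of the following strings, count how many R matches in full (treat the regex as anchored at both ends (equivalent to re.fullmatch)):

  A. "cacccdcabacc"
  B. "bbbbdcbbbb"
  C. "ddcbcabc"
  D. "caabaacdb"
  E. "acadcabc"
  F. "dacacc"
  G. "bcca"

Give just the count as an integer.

A → no match
B → match
C → no match
D → no match
E → no match
F → match
G → match
Total matched: 3

3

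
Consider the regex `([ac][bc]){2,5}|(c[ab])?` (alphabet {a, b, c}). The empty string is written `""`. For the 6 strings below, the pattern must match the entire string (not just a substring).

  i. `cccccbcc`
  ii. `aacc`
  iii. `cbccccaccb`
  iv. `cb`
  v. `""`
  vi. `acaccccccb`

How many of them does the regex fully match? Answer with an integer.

5

i → match
ii → no match
iii → match
iv → match
v → match
vi → match
Total matched: 5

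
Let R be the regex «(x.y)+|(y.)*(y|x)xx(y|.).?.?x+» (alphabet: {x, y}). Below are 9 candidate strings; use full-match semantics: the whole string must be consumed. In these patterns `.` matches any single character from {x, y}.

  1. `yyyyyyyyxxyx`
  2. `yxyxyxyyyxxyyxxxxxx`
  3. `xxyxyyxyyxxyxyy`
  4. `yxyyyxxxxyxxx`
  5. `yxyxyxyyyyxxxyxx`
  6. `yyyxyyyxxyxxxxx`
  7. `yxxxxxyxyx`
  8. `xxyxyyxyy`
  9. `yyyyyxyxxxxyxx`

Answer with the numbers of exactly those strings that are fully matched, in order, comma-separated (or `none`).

2, 3, 4, 5, 6, 8, 9

1 → no match
2 → match
3 → match
4 → match
5 → match
6 → match
7 → no match
8 → match
9 → match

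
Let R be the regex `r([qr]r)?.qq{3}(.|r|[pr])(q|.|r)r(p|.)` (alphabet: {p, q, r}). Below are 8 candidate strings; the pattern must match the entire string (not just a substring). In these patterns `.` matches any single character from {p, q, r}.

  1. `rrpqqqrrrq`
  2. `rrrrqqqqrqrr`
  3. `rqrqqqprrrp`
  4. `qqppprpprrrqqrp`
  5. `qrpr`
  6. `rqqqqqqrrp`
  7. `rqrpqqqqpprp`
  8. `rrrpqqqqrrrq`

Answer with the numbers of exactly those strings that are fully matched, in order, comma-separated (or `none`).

1 → no match
2 → match
3 → no match
4 → no match — must start with `r`
5 → no match — must start with `r`
6 → match
7 → match
8 → match

2, 6, 7, 8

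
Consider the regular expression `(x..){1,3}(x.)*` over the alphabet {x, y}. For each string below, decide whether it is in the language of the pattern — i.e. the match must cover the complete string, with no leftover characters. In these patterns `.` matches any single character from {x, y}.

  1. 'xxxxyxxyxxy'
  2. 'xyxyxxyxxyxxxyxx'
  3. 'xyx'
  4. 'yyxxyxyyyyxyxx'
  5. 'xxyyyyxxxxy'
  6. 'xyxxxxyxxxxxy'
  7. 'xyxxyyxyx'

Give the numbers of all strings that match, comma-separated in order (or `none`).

1 → match
2 → no match
3 → match
4 → no match — must start with 'x'
5 → no match
6 → match
7 → match

1, 3, 6, 7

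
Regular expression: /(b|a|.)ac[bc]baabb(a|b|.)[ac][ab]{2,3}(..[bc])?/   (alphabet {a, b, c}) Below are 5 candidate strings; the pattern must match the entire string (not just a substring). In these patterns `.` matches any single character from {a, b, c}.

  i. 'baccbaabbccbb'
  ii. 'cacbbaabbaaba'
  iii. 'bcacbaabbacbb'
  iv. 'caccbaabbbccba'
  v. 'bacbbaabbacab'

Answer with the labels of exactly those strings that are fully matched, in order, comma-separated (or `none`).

i → match
ii → match
iii → no match
iv → no match
v → match

i, ii, v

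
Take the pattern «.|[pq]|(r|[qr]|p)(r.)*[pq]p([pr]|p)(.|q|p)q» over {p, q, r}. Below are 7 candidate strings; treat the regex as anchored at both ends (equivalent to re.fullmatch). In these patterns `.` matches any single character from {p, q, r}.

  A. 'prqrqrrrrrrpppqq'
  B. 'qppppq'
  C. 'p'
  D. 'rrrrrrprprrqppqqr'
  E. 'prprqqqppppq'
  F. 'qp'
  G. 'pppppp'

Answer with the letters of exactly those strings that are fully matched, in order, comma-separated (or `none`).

A → match
B. 'qppppq' → match
C. 'p' → match
D → no match
E. 'prprqqqppppq' → no match
F. 'qp' → no match
G. 'pppppp' → no match

A, B, C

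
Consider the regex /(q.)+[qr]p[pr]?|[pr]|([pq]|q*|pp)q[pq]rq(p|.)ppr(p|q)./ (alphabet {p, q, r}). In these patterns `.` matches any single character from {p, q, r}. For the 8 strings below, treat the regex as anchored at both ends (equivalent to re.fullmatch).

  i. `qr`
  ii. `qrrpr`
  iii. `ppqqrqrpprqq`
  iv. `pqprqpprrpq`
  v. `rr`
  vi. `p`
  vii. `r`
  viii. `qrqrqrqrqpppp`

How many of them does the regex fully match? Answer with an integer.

i → no match
ii → match
iii → match
iv → no match
v → no match
vi → match
vii → match
viii → no match
Total matched: 4

4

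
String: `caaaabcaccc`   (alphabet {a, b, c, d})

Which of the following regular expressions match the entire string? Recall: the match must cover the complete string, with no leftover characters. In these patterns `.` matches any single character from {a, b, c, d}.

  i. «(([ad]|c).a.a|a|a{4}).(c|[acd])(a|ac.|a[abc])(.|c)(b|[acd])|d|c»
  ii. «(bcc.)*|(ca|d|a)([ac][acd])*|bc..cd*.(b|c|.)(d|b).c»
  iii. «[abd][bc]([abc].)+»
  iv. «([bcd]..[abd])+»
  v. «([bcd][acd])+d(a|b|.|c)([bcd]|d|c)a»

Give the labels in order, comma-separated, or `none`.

i → match
ii → no match
iii → no match
iv → no match
v → no match — must end with `a`

i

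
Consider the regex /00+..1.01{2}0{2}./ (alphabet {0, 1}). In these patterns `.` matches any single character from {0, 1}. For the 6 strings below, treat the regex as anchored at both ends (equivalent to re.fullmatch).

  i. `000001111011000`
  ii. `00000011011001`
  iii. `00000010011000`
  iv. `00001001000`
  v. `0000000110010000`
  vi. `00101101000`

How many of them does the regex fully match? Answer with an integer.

i → match
ii → match
iii → match
iv → no match
v → no match
vi → no match
Total matched: 3

3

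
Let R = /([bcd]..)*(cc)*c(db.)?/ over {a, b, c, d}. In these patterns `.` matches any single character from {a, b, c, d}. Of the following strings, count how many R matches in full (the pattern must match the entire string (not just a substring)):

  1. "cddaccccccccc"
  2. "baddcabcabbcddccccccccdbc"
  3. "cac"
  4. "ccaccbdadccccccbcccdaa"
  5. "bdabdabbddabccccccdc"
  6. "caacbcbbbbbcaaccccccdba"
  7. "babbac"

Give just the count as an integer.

1

1 → no match
2 → match
3 → no match
4 → no match
5 → no match
6 → no match
7 → no match
Total matched: 1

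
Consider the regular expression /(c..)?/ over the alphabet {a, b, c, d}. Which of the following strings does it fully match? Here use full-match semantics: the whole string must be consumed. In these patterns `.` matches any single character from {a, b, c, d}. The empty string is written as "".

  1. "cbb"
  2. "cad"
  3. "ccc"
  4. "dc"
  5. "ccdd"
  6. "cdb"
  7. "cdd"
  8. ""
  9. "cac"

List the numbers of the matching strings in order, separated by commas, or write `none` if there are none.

1 → match
2 → match
3 → match
4 → no match
5 → no match
6 → match
7 → match
8 → match
9 → match

1, 2, 3, 6, 7, 8, 9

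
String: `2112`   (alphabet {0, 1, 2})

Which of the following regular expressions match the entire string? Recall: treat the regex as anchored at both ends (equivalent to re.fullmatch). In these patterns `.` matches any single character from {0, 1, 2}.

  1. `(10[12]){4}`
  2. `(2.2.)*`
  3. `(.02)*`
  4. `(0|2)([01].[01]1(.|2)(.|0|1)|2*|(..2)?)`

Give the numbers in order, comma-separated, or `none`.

4

1 → no match — must start with `10`
2 → no match
3 → no match
4 → match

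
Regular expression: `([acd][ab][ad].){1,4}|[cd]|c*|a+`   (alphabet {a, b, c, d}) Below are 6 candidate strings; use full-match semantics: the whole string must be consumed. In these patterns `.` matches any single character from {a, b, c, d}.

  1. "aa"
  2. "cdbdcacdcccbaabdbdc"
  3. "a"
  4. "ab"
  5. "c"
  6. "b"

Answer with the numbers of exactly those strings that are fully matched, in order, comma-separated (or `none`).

1, 3, 5

1 → match
2 → no match
3 → match
4 → no match
5 → match
6 → no match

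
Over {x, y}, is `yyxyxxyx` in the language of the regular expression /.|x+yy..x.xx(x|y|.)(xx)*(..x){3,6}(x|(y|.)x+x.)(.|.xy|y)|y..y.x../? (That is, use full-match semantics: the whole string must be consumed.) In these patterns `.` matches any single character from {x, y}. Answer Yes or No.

Yes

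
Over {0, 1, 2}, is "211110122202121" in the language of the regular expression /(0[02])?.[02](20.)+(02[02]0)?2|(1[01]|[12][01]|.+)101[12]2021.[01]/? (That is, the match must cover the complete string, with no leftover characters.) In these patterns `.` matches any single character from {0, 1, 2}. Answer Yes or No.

No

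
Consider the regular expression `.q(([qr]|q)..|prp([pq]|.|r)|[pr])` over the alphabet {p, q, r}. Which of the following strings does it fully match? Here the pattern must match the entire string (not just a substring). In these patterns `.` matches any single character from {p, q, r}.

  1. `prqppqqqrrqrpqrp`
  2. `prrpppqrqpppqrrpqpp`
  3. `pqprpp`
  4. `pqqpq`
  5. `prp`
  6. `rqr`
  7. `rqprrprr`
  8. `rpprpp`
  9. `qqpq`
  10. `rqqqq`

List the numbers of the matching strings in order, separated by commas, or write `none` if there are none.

3, 4, 6, 10

1 → no match
2 → no match
3 → match
4 → match
5 → no match
6 → match
7 → no match
8 → no match
9 → no match
10 → match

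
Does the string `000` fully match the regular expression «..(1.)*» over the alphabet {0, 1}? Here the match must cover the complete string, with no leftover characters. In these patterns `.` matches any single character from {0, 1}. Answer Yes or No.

No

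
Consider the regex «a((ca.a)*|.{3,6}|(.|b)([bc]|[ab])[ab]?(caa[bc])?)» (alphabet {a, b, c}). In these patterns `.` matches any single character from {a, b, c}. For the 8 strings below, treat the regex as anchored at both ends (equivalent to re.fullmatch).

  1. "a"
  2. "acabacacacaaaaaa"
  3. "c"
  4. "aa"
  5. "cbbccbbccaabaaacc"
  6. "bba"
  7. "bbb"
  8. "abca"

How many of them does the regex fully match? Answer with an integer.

1 → match
2 → no match
3 → no match — must start with "a"
4 → no match
5 → no match — must start with "a"
6 → no match — must start with "a"
7 → no match — must start with "a"
8 → match
Total matched: 2

2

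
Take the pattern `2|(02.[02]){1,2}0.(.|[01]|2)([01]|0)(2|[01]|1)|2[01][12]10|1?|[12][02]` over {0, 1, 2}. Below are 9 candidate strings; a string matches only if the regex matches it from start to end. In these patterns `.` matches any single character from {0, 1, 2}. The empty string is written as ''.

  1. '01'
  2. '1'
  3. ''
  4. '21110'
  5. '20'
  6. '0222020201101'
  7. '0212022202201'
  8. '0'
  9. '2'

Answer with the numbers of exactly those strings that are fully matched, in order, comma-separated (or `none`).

2, 3, 4, 5, 6, 7, 9

1. '01' → no match
2. '1' → match
3. '' → match
4. '21110' → match
5. '20' → match
6 → match
7 → match
8. '0' → no match
9. '2' → match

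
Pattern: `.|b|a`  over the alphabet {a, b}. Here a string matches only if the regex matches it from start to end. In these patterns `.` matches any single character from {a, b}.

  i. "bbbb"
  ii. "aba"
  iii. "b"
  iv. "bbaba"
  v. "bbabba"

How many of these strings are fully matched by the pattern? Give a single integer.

i. "bbbb" → no match
ii. "aba" → no match
iii. "b" → match
iv. "bbaba" → no match
v. "bbabba" → no match
Total matched: 1

1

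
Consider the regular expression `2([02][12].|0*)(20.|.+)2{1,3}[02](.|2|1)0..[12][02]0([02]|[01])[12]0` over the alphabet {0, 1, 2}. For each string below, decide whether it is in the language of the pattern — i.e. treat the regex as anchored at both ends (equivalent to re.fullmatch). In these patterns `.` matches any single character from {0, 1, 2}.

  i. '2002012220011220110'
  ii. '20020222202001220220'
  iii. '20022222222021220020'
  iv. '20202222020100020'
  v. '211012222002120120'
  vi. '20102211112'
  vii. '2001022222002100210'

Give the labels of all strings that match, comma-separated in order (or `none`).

i, ii, iii, iv, v, vii

i → match
ii → match
iii → match
iv → match
v → match
vi. '20102211112' → no match — must end with '0'
vii → match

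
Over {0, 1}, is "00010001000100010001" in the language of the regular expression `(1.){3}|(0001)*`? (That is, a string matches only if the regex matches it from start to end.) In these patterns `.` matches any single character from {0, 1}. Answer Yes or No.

Yes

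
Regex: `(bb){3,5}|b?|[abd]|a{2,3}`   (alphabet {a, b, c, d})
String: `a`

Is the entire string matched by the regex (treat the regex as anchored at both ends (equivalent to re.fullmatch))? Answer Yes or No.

Yes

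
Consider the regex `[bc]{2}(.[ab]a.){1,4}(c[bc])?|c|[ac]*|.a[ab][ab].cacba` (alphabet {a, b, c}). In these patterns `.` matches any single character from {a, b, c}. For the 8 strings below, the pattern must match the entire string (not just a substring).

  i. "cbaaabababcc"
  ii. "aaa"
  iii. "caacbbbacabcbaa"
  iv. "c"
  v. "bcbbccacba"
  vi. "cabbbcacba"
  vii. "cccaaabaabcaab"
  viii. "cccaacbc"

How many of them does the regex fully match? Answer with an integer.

i → match
ii → match
iii → no match
iv → match
v → no match
vi → match
vii → match
viii → no match
Total matched: 5

5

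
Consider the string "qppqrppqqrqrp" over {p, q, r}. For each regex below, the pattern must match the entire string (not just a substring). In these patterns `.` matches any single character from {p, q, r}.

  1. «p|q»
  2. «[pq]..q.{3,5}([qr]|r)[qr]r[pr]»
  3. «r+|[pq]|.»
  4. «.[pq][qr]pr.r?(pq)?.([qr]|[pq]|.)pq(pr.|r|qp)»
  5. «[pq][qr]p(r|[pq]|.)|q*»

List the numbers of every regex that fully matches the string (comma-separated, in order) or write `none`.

2

1 → no match
2 → match
3 → no match
4 → no match
5 → no match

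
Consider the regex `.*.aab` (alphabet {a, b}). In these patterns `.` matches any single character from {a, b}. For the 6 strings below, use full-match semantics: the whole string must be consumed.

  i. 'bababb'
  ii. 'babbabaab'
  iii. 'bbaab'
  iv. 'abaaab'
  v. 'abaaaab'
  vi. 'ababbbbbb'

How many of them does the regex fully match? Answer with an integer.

i → no match — must end with 'aab'
ii → match
iii → match
iv → match
v → match
vi → no match — must end with 'aab'
Total matched: 4

4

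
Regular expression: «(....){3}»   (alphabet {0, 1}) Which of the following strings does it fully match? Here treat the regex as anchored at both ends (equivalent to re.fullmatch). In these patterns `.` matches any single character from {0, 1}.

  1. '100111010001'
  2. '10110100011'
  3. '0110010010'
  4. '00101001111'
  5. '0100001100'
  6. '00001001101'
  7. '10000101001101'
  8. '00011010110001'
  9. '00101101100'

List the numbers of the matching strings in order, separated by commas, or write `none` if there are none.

1

1. '100111010001' → match
2. '10110100011' → no match
3. '0110010010' → no match
4. '00101001111' → no match
5. '0100001100' → no match
6. '00001001101' → no match
7 → no match
8 → no match
9. '00101101100' → no match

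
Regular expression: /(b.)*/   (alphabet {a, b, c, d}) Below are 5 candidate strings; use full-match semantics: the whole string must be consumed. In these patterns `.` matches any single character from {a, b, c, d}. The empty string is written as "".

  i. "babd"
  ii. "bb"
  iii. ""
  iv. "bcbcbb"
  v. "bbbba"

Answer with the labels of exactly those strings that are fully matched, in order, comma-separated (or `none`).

i → match
ii → match
iii → match
iv → match
v → no match

i, ii, iii, iv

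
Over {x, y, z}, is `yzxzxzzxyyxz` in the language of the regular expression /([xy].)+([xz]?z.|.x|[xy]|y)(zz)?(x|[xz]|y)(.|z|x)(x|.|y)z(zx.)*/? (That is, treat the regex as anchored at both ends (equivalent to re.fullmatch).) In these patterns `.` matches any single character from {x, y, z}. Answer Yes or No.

Yes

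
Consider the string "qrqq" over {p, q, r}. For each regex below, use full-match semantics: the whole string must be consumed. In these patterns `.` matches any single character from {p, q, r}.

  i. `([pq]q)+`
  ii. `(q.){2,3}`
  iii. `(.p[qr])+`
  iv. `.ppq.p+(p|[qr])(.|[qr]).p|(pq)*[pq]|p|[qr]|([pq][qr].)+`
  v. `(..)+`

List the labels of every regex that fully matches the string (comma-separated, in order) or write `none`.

ii, v

i → no match
ii → match
iii → no match
iv → no match
v → match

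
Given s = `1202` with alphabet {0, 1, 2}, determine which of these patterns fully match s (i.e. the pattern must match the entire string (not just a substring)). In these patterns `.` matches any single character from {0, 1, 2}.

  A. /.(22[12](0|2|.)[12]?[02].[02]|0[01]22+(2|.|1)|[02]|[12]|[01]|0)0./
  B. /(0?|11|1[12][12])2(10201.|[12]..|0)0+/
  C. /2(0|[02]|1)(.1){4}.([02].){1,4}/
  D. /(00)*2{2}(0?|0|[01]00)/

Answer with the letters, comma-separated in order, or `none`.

A → match
B → no match — must end with `0`
C → no match — must start with `2`
D → no match

A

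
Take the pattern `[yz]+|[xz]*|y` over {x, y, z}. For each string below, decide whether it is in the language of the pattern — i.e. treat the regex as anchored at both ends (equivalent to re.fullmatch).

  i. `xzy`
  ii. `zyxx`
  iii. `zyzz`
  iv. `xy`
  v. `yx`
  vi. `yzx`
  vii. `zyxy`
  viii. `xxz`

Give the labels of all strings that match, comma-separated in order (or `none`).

iii, viii

i → no match
ii → no match
iii → match
iv → no match
v → no match
vi → no match
vii → no match
viii → match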